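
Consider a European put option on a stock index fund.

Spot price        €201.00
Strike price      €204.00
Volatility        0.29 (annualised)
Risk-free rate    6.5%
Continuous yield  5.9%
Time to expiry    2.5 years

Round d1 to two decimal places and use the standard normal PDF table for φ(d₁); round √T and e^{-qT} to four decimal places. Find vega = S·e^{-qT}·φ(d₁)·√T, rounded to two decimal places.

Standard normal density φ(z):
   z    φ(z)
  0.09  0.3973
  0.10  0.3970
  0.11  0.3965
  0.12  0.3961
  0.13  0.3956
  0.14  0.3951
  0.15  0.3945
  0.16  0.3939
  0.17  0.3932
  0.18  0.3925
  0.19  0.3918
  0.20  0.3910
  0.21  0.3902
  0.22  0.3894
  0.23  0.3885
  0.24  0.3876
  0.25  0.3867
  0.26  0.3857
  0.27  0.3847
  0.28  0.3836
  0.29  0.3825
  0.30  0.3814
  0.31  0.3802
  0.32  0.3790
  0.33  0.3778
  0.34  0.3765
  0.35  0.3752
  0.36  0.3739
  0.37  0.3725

σ√T = 0.29·√2.5 = 0.4585
d₁ = [ln(201/204) + (0.065 − 0.059 + 0.29²/2)·2.5] / 0.4585 = [-0.0148 + 0.1201] / 0.4585 = 0.2297 → 0.23
√T = √2.5 = 1.5811
φ(d₁) = φ(0.23) = 0.3885
exp(−qT) = exp(−0.059·2.5) = 0.8629
vega = S·exp(−qT)·φ(d₁)·√T = 201·0.8629·0.3885·1.5811 = 106.5386

106.54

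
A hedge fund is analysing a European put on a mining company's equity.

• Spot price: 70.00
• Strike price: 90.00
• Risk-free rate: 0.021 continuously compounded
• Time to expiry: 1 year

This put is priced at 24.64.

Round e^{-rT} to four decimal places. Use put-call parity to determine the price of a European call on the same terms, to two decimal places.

exp(−rT) = exp(−0.021·1) = 0.9792
Put-call parity: C − P = S − K·e^(−rT) = 70 − 90·0.9792 = 70 − 88.1280 = -18.1280
C = P + (C − P) = 24.64 + (-18.1280) = 6.5120

6.51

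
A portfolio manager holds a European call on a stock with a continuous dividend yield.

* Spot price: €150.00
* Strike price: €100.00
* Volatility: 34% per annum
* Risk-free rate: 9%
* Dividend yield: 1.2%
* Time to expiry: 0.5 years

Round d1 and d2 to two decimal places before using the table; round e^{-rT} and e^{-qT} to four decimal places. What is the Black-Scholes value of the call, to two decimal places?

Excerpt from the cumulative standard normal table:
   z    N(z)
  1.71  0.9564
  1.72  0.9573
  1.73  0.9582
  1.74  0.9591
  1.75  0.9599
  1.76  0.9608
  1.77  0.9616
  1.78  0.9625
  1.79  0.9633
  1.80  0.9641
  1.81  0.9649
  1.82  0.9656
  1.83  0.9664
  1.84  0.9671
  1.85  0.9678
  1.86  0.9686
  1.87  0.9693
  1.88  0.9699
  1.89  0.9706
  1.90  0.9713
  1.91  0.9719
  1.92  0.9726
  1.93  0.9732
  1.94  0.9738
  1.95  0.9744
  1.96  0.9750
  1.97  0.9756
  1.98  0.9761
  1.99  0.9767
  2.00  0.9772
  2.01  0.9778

σ√T = 0.34·√0.5 = 0.2404
d₁ = [ln(150/100) + (0.09 − 0.012 + ½·0.34²)·0.5] / (σ√T) = (0.4055 + 0.0679) / 0.2404 = 1.9689 ≈ 1.97
d₂ = 1.9689 − 0.2404 = 1.7285 ≈ 1.73
e^(−qT) = e^(−0.012·0.5) = 0.9940;  e^(−rT) = e^(−0.09·0.5) = 0.9560
C = 150·0.9940·N(1.97) − 100·0.9560·N(1.73) = 150·0.9940·0.9756 − 100·0.9560·0.9582 = 145.4620 − 91.6039 = 53.8580

€53.86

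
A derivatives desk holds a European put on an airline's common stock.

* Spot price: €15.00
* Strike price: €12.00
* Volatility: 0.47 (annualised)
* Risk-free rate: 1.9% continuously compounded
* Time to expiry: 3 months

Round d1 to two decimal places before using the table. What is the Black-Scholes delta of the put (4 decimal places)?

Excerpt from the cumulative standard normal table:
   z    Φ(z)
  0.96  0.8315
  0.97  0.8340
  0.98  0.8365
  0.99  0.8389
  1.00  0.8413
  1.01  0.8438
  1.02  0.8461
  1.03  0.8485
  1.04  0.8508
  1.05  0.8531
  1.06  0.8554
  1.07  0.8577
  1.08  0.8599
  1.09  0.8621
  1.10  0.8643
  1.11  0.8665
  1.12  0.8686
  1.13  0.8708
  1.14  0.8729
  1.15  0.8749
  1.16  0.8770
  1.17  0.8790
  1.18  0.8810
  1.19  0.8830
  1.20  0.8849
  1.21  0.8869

T = 0.25;  σ√T = 0.2350
ln(S/K) + (r + σ²/2)T = ln(15/12) + (0.019 + 0.47²/2)·0.25 = 0.2231 + 0.0324 = 0.2555
d₁ = 0.2555 / 0.2350 = 1.0873 ≈ 1.09
N(d₁) = N(1.09) = 0.8621
Δ_put = N(d₁) − 1 = 0.8621 − 1 = -0.1379

-0.1379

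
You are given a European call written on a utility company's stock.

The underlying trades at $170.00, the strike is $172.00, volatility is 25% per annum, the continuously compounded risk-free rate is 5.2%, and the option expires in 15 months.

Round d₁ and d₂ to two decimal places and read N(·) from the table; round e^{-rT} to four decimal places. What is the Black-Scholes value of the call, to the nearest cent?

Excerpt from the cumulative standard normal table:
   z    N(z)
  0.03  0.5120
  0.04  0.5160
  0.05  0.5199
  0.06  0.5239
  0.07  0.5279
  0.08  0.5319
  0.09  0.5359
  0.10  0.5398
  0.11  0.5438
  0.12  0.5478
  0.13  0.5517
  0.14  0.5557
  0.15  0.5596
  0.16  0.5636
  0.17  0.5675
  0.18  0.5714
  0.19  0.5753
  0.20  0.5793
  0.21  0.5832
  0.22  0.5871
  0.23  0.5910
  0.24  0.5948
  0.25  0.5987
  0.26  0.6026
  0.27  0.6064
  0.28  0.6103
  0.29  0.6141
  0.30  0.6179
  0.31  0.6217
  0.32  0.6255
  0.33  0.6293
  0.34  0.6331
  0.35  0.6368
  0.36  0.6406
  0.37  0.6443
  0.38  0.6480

$23.18

T = 1.25;  σ√T = 0.2795
d₁ = [ln(170/172) + (0.052 + ½·0.25²)·1.25] / (σ√T) = (-0.0117 + 0.1041) / 0.2795 = 0.3305 → 0.33
d₂ = 0.3305 − 0.2795 = 0.0510 → 0.05
e^(−rT) = e^(−0.052·1.25) = 0.9371
N(d₁) = N(0.33) = 0.6293;  N(d₂) = N(0.05) = 0.5199
C = 170·0.6293 − 172·0.9371·0.5199 = 106.9810 − 83.7981 = 23.1829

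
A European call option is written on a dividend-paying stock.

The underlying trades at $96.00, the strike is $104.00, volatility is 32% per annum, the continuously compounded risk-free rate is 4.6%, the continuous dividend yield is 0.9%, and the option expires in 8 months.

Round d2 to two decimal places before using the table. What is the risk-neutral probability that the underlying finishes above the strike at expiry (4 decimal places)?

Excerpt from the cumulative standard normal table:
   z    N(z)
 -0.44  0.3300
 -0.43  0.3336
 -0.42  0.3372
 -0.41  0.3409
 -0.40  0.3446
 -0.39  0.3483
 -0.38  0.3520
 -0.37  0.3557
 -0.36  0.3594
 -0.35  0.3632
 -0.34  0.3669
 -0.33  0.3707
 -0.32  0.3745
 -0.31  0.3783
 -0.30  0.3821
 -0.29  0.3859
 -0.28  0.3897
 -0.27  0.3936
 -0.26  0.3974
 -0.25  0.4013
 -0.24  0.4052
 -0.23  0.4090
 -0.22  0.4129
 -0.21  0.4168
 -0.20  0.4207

σ√T = 0.32 × 0.8165 = 0.2613
d₁ = [ln(96/104) + (0.046 − 0.009 + ½·0.32²)·0.6667] / (σ√T) = (-0.0800 + 0.0588) / 0.2613 = -0.0813 which rounds to -0.08
d₂ = -0.0813 − 0.2613 = -0.3426 which rounds to -0.34
Pr(exercise) under Q = N(d₂) = 0.3669

0.3669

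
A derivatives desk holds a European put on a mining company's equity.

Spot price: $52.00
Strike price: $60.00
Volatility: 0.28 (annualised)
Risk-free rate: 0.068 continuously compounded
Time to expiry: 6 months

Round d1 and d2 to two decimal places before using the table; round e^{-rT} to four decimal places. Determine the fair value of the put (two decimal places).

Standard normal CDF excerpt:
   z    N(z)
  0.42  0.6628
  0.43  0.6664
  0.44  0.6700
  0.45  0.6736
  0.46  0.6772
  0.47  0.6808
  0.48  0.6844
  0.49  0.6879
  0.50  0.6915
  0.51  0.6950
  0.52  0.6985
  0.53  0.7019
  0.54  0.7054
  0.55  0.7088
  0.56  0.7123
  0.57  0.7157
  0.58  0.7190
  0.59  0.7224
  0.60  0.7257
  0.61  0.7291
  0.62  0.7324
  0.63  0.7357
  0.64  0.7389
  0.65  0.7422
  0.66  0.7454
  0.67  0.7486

$8.02

σ√T = 0.28 × 0.7071 = 0.1980
d₁ = [ln(52/60) + (0.068 + 0.28²/2)·0.5] / 0.1980 = [-0.1431 + 0.0536] / 0.1980 = -0.4520 → -0.45
d₂ = d₁ − σ√T = -0.4520 − 0.1980 = -0.6500 → -0.65
e^(−rT) = e^(−0.068·0.5) = 0.9666
P = 60·0.9666·N(0.65) − 52·N(0.45) = 60·0.9666·0.7422 − 52·0.6736 = 43.0446 − 35.0272 = 8.0174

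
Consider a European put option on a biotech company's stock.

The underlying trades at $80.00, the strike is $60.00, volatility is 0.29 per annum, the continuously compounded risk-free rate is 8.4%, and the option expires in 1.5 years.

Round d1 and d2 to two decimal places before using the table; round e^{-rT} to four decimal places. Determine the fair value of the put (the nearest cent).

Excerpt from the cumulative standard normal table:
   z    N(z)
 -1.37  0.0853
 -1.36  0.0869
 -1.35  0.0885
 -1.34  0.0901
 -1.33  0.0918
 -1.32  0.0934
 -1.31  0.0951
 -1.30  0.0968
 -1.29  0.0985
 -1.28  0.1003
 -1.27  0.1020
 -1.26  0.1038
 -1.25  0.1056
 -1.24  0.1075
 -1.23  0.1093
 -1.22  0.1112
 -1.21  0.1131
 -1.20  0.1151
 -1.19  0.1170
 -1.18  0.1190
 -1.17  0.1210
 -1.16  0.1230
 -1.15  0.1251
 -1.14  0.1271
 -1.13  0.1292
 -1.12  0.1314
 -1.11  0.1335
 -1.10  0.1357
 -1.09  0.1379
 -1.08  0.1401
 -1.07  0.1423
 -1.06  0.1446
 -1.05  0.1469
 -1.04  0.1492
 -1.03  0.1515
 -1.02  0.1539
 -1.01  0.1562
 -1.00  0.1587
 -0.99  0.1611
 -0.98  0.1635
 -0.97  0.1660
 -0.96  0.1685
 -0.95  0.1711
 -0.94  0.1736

$1.31

σ√T = 0.29·√1.5 = 0.3552
ln(S/K) + (r + σ²/2)T = ln(80/60) + (0.084 + 0.29²/2)·1.5 = 0.2877 + 0.1891 = 0.4768
d₁ = 0.4768 / 0.3552 = 1.3423 ≈ 1.34
d₂ = d₁ − σ√T = 1.3423 − 0.3552 = 0.9871 ≈ 0.99
e^(−rT) = e^(−0.084·1.5) = 0.8816
N(−d₂) = N(-0.99) = 0.1611;  N(−d₁) = N(-1.34) = 0.0901
P = 60·0.8816·0.1611 − 80·0.0901 = 8.5215 − 7.2080 = 1.3135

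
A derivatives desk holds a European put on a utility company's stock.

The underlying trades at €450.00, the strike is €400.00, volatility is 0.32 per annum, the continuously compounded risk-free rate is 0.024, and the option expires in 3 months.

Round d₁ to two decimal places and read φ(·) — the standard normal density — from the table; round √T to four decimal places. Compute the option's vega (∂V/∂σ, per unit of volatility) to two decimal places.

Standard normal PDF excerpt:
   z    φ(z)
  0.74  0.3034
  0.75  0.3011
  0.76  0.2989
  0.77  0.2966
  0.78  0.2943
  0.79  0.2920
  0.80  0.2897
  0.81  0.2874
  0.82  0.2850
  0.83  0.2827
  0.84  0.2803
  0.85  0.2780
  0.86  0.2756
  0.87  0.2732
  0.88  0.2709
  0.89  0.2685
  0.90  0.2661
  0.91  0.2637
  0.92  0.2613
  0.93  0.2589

σ√T = 0.32 × 0.5000 = 0.1600
ln(S/K) + (r + σ²/2)T = ln(450/400) + (0.024 + 0.32²/2)·0.25 = 0.1178 + 0.0188 = 0.1366
d₁ = 0.1366 / 0.1600 = 0.8536 ⇒ 0.85
√T = √0.25 = 0.5000
φ(d₁) = φ(0.85) = 0.2780
vega = S·φ(d₁)·√T = 450·0.2780·0.5000 = 62.5500

62.55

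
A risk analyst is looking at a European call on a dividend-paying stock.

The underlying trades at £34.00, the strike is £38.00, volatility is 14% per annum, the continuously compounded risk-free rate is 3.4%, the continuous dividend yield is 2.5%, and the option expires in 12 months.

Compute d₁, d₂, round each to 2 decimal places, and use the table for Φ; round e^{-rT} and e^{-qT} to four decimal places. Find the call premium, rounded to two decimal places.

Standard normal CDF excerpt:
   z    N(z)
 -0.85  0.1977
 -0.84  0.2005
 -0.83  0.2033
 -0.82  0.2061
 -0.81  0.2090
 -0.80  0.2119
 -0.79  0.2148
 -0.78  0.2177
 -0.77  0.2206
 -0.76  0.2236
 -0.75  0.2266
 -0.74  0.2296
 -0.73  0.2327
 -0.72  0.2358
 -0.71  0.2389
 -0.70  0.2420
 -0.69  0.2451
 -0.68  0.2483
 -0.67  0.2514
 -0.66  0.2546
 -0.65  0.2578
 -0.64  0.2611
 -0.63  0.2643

£0.66

σ√T = 0.14 × 1.0000 = 0.1400
d₁ = [ln(34/38) + (0.034 − 0.025 + ½·0.14²)·1] / (σ√T) = (-0.1112 + 0.0188) / 0.1400 = -0.6602 ⇒ -0.66
d₂ = -0.6602 − 0.1400 = -0.8002 ⇒ -0.80
e^(−qT) = e^(−0.025·1) = 0.9753;  e^(−rT) = e^(−0.034·1) = 0.9666
C = 34·0.9753·N(-0.66) − 38·0.9666·N(-0.80) = 34·0.9753·0.2546 − 38·0.9666·0.2119 = 8.4426 − 7.7833 = 0.6593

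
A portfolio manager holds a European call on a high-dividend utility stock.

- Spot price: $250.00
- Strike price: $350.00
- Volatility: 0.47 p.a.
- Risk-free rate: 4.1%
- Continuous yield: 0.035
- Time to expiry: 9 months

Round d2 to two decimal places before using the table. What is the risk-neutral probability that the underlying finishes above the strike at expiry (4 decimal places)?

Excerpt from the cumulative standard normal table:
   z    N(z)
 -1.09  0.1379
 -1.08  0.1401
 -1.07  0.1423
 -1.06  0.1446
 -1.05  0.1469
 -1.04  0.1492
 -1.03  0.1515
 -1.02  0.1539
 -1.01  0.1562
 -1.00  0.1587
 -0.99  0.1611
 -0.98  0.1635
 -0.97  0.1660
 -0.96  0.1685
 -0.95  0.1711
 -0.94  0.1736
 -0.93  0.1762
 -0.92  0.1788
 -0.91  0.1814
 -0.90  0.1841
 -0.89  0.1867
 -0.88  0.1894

T = 0.75;  σ√T = 0.4070
ln(S/K) + (r − q + σ²/2)T = ln(250/350) + (0.041 − 0.035 + 0.47²/2)·0.75 = -0.3365 + 0.0873 = -0.2491
d₁ = -0.2491 / 0.4070 = -0.6121 which rounds to -0.61
d₂ = d₁ − σ√T = -0.6121 − 0.4070 = -1.0191 which rounds to -1.02
Pr(exercise) under Q = N(d₂) = 0.1539

0.1539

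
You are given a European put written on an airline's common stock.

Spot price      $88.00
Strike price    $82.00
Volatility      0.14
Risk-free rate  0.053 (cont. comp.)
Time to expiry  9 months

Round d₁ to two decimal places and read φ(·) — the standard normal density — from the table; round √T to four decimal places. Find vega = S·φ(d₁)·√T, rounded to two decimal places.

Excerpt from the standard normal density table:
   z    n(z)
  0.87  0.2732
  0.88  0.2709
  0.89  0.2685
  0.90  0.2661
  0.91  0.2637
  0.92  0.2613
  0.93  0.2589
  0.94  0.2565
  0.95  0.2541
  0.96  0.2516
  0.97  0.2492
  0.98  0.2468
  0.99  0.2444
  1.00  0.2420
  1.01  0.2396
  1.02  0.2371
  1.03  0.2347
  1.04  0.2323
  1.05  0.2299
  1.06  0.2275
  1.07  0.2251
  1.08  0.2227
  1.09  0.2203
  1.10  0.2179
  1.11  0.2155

σ√T = 0.14·√0.75 = 0.1212
d₁ = [ln(88/82) + (0.053 + 0.14²/2)·0.75] / 0.1212 = [0.0706 + 0.0471] / 0.1212 = 0.9709 which rounds to 0.97
√T = √0.75 = 0.8660
φ(d₁) = φ(0.97) = 0.2492
vega = S·φ(d₁)·√T = 88·0.2492·0.8660 = 18.9910
(Vega is the same for a European call and put with the same parameters.)

18.99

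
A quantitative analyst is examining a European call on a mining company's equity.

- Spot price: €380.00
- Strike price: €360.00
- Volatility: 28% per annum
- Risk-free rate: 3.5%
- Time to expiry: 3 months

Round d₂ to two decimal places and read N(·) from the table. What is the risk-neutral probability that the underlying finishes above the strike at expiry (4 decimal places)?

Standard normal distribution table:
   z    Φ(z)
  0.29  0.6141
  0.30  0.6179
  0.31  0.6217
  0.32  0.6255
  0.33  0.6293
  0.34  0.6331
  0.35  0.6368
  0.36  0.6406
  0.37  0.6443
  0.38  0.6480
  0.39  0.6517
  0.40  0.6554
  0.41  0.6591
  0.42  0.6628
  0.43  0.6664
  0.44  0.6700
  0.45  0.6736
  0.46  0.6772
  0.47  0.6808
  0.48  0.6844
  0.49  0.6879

0.6480

T = 0.25;  σ√T = 0.1400
d₁ = [ln(380/360) + (0.035 + 0.28²/2)·0.25] / 0.1400 = [0.0541 + 0.0186] / 0.1400 = 0.5187 → 0.52
d₂ = d₁ − σ√T = 0.5187 − 0.1400 = 0.3787 → 0.38
Pr(exercise) under Q = N(d₂) = 0.6480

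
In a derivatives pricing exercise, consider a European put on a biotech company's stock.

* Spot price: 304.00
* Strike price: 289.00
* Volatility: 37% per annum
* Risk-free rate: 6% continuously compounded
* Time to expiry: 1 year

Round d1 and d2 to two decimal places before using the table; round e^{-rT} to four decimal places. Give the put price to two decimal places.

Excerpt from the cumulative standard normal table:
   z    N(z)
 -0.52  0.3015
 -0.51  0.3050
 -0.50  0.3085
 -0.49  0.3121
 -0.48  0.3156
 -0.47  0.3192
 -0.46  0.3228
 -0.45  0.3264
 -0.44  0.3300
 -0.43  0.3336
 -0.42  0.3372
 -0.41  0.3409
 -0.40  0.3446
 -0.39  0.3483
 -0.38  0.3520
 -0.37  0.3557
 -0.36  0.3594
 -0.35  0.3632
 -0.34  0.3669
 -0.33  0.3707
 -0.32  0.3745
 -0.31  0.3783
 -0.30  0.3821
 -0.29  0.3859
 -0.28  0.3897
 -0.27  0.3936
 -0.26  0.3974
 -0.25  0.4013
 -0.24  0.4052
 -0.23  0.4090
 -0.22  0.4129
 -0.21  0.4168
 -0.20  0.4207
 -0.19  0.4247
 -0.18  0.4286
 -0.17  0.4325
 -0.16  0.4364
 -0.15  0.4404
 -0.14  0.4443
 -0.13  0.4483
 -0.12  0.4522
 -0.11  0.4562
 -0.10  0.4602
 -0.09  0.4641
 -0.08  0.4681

σ√T = 0.37 × 1.0000 = 0.3700
d₁ = [ln(304/289) + (0.06 + ½·0.37²)·1] / (σ√T) = (0.0506 + 0.1285) / 0.3700 = 0.4839 → 0.48
d₂ = 0.4839 − 0.3700 = 0.1139 → 0.11
exp(−rT) = exp(−0.06·1) = 0.9418
P = 289·0.9418·N(-0.11) − 304·N(-0.48) = 289·0.9418·0.4562 − 304·0.3156 = 124.1686 − 95.9424 = 28.2262

28.23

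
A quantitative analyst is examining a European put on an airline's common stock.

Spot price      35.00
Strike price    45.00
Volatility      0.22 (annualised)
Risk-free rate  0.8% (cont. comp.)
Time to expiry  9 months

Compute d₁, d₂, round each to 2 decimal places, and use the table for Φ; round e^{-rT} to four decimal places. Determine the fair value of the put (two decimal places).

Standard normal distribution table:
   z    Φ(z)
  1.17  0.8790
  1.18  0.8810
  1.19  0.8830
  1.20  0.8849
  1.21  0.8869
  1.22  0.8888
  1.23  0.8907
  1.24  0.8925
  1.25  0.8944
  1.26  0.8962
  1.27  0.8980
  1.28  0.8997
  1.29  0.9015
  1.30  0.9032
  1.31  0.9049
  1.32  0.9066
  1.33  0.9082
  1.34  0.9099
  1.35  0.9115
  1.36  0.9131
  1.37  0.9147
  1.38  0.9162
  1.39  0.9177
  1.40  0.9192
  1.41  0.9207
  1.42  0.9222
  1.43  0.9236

10.08

σ√T = 0.22·√0.75 = 0.1905
d₁ = [ln(35/45) + (0.008 + 0.22²/2)·0.75] / 0.1905 = [-0.2513 + 0.0241] / 0.1905 = -1.1923 which rounds to -1.19
d₂ = d₁ − σ√T = -1.1923 − 0.1905 = -1.3828 which rounds to -1.38
exp(−rT) = exp(−0.008·0.75) = 0.9940
N(−d₂) = N(1.38) = 0.9162;  N(−d₁) = N(1.19) = 0.8830
P = 45·0.9940·0.9162 − 35·0.8830 = 40.9816 − 30.9050 = 10.0766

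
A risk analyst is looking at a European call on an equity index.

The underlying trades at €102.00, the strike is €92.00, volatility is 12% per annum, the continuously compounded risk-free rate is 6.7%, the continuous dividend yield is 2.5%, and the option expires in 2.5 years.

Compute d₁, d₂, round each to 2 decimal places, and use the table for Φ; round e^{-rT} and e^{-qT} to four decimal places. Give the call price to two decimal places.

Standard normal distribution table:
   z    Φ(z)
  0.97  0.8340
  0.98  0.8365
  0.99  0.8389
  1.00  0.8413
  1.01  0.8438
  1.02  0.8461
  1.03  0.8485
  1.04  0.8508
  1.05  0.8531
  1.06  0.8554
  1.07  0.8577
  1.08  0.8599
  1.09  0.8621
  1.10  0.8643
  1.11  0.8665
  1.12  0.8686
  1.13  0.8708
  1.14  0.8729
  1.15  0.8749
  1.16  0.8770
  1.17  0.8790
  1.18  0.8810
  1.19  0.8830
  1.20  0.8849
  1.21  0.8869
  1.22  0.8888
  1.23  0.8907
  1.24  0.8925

€19.14

σ√T = 0.12·√2.5 = 0.1897
d₁ = [ln(102/92) + (0.067 − 0.025 + 0.12²/2)·2.5] / 0.1897 = [0.1032 + 0.1230] / 0.1897 = 1.1921 which rounds to 1.19
d₂ = d₁ − σ√T = 1.1921 − 0.1897 = 1.0024 which rounds to 1.00
exp(−qT) = exp(−0.025·2.5) = 0.9394;  exp(−rT) = exp(−0.067·2.5) = 0.8458
C = 102·0.9394·N(1.19) − 92·0.8458·N(1.00) = 102·0.9394·0.8830 − 92·0.8458·0.8413 = 84.6080 − 65.4646 = 19.1434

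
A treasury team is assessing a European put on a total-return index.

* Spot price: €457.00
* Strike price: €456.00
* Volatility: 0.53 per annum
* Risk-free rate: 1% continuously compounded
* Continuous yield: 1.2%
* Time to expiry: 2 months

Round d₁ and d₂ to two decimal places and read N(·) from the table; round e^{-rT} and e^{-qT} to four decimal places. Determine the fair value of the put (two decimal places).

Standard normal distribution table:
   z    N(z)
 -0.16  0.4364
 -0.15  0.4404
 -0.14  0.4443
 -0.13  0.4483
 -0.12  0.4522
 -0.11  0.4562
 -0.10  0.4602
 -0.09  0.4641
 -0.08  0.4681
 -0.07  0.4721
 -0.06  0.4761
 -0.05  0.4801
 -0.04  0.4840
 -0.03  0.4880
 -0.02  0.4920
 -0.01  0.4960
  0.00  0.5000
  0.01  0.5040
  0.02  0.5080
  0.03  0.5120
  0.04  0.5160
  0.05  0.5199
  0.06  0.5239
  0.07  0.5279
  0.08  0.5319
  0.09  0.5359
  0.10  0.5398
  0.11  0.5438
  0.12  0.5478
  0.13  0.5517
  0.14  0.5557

σ√T = 0.53 × 0.4082 = 0.2164
d₁ = [ln(457/456) + (0.01 − 0.012 + ½·0.53²)·0.1667] / (σ√T) = (0.0022 + 0.0231) / 0.2164 = 0.1168 which rounds to 0.12
d₂ = 0.1168 − 0.2164 = -0.0996 which rounds to -0.10
e^(−qT) = e^(−0.012·0.1667) = 0.9980;  e^(−rT) = e^(−0.01·0.1667) = 0.9983
N(−d₂) = N(0.10) = 0.5398;  N(−d₁) = N(-0.12) = 0.4522
P = 456·0.9983·0.5398 − 457·0.9980·0.4522 = 245.7303 − 206.2421 = 39.4883

€39.49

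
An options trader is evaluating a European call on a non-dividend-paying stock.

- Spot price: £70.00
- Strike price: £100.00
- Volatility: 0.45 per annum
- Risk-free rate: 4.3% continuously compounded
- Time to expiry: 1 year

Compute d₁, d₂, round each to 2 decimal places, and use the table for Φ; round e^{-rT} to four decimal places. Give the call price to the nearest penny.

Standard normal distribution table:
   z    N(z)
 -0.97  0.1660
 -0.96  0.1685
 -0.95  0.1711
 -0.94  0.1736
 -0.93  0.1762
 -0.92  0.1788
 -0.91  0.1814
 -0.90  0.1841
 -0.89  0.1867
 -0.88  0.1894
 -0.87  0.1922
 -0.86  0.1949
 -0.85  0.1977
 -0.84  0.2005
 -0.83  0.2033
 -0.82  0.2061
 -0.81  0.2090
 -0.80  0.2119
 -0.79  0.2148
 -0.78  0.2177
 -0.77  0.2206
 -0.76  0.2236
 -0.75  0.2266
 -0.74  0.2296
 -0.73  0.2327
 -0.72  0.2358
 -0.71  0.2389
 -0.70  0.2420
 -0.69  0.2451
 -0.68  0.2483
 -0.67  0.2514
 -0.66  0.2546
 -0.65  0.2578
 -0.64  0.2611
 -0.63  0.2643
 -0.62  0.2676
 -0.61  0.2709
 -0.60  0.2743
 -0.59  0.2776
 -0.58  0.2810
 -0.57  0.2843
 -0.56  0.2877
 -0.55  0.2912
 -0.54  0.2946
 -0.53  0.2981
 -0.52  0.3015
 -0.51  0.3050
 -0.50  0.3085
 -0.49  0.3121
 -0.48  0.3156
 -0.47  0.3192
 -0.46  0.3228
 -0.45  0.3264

£5.22

T = 1;  σ√T = 0.4500
d₁ = [ln(70/100) + (0.043 + ½·0.45²)·1] / (σ√T) = (-0.3567 + 0.1442) / 0.4500 = -0.4721 → -0.47
d₂ = -0.4721 − 0.4500 = -0.9221 → -0.92
e^(−rT) = e^(−0.043·1) = 0.9579
N(d₁) = N(-0.47) = 0.3192;  N(d₂) = N(-0.92) = 0.1788
C = 70·0.3192 − 100·0.9579·0.1788 = 22.3440 − 17.1273 = 5.2167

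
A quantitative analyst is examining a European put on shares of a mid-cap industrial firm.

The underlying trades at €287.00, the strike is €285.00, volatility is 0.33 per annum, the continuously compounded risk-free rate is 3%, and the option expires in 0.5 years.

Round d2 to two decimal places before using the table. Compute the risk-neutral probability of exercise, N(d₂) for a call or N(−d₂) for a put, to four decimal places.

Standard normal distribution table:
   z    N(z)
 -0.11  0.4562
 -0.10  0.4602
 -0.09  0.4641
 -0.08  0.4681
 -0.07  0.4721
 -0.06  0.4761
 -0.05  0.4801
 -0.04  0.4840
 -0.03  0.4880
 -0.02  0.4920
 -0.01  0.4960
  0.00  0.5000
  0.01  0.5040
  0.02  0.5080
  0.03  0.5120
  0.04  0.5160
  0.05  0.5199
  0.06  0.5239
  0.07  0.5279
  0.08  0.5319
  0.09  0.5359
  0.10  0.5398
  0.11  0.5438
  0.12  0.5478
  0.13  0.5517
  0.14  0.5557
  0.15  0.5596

σ√T = 0.33 × 0.7071 = 0.2333
d₁ = [ln(287/285) + (0.03 + 0.33²/2)·0.5] / 0.2333 = [0.0070 + 0.0422] / 0.2333 = 0.2109 ⇒ 0.21
d₂ = d₁ − σ√T = 0.2109 − 0.2333 = -0.0224 ⇒ -0.02
Pr(exercise) under Q = N(−d₂) = N(0.02) = 0.5080

0.5080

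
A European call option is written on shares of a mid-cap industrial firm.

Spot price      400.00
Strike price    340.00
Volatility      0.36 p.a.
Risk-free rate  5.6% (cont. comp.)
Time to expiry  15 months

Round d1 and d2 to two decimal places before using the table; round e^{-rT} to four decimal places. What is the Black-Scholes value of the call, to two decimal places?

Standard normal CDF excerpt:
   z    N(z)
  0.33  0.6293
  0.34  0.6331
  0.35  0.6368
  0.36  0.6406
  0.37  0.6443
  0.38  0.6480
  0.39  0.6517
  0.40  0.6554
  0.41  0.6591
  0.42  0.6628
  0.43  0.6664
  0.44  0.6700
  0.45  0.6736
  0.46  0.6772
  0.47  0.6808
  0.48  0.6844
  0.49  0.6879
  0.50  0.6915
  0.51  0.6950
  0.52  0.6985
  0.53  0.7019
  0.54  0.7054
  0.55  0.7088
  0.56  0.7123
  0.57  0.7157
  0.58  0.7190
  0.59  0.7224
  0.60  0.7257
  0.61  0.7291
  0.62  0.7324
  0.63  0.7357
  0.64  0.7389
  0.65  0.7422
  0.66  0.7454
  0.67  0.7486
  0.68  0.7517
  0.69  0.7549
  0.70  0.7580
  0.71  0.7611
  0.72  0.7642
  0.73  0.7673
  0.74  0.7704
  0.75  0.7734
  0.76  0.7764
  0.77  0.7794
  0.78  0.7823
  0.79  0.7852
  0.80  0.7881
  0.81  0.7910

107.49

σ√T = 0.36·√1.25 = 0.4025
ln(S/K) + (r + σ²/2)T = ln(400/340) + (0.056 + 0.36²/2)·1.25 = 0.1625 + 0.1510 = 0.3135
d₁ = 0.3135 / 0.4025 = 0.7789 → 0.78
d₂ = d₁ − σ√T = 0.7789 − 0.4025 = 0.3765 → 0.38
exp(−rT) = exp(−0.056·1.25) = 0.9324
C = 400·N(0.78) − 340·0.9324·N(0.38) = 400·0.7823 − 340·0.9324·0.6480 = 312.9200 − 205.4264 = 107.4936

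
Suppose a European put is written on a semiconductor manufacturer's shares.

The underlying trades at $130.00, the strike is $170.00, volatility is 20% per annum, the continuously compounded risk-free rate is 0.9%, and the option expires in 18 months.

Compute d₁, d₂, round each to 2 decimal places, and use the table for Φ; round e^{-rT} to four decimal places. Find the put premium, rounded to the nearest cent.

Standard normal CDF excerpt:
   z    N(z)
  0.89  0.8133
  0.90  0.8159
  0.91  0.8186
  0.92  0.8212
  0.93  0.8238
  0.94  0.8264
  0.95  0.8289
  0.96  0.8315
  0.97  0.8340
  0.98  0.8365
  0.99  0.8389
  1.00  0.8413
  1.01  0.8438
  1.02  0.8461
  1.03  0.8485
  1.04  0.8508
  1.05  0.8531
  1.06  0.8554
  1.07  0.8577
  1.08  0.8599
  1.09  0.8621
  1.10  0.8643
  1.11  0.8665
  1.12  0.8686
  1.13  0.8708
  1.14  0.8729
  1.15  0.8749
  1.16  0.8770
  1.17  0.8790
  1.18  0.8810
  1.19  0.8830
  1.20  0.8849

$40.34

T = 1.5;  σ√T = 0.2449
ln(S/K) + (r + σ²/2)T = ln(130/170) + (0.009 + 0.2²/2)·1.5 = -0.2683 + 0.0435 = -0.2248
d₁ = -0.2248 / 0.2449 = -0.9176 ≈ -0.92
d₂ = d₁ − σ√T = -0.9176 − 0.2449 = -1.1625 ≈ -1.16
e^(−rT) = e^(−0.009·1.5) = 0.9866
N(−d₂) = N(1.16) = 0.8770;  N(−d₁) = N(0.92) = 0.8212
P = 170·0.9866·0.8770 − 130·0.8212 = 147.0922 − 106.7560 = 40.3362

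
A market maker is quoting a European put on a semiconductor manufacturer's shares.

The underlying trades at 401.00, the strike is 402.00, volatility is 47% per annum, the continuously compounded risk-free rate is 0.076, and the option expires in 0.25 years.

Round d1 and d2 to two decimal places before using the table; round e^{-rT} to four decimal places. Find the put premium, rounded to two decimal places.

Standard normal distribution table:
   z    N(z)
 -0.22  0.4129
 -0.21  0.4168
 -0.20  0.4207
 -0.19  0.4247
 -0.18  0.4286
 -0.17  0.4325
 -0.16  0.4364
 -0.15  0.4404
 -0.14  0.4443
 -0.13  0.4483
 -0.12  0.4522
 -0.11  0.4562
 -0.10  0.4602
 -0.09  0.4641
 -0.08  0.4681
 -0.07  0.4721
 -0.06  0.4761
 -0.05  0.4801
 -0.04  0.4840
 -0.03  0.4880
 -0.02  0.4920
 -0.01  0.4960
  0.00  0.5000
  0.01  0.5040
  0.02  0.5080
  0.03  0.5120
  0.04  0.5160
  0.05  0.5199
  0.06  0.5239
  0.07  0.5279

34.77

σ√T = 0.47 × 0.5000 = 0.2350
d₁ = [ln(401/402) + (0.076 + 0.47²/2)·0.25] / 0.2350 = [-0.0025 + 0.0466] / 0.2350 = 0.1878 ≈ 0.19
d₂ = d₁ − σ√T = 0.1878 − 0.2350 = -0.0472 ≈ -0.05
exp(−rT) = exp(−0.076·0.25) = 0.9812
N(−d₂) = N(0.05) = 0.5199;  N(−d₁) = N(-0.19) = 0.4247
P = 402·0.9812·0.5199 − 401·0.4247 = 205.0706 − 170.3047 = 34.7659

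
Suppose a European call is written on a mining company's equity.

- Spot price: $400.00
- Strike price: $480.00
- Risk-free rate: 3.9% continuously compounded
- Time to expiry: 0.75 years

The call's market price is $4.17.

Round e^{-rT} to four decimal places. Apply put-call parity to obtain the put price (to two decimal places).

$70.35

exp(−rT) = exp(−0.039·0.75) = 0.9712
Put-call parity: C − P = S − K·e^(−rT) = 400 − 480·0.9712 = 400 − 466.1760 = -66.1760
P = C − (C − P) = 4.17 − (-66.1760) = 70.3460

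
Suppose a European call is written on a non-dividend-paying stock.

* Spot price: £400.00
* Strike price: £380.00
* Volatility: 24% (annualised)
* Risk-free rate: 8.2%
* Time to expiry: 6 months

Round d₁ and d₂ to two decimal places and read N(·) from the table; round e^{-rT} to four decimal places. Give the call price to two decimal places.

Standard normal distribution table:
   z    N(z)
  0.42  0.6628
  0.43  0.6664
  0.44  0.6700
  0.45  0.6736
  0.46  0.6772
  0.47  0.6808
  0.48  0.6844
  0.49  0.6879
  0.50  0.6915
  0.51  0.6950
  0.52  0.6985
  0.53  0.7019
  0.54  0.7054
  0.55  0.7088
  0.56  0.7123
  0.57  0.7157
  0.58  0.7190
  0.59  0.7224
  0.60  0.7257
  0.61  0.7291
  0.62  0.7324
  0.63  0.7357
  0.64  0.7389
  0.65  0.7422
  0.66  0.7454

σ√T = 0.24 × 0.7071 = 0.1697
d₁ = [ln(400/380) + (0.082 + ½·0.24²)·0.5] / (σ√T) = (0.0513 + 0.0554) / 0.1697 = 0.6287 which rounds to 0.63
d₂ = 0.6287 − 0.1697 = 0.4590 which rounds to 0.46
e^(−rT) = e^(−0.082·0.5) = 0.9598
C = 400·N(0.63) − 380·0.9598·N(0.46) = 400·0.7357 − 380·0.9598·0.6772 = 294.2800 − 246.9911 = 47.2889

£47.29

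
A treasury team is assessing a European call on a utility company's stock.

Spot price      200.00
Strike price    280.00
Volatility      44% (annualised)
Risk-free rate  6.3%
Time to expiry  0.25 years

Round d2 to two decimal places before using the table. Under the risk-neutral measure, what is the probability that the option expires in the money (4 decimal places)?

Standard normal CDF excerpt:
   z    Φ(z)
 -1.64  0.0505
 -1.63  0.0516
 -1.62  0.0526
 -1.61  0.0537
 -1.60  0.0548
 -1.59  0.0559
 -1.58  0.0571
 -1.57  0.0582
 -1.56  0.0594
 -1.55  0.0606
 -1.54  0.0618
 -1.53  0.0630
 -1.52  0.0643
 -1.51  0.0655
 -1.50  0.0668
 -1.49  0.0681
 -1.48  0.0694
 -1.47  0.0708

0.0582

σ√T = 0.44 × 0.5000 = 0.2200
d₁ = [ln(200/280) + (0.063 + ½·0.44²)·0.25] / (σ√T) = (-0.3365 + 0.0399) / 0.2200 = -1.3478 which rounds to -1.35
d₂ = -1.3478 − 0.2200 = -1.5678 which rounds to -1.57
Risk-neutral Pr[S_T > K] = N(d₂) = N(-1.57) = 0.0582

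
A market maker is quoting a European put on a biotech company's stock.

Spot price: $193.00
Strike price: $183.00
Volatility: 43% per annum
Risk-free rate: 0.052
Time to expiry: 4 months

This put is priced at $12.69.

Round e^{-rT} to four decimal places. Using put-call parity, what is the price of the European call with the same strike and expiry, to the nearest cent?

e^(−rT) = e^(−0.052·0.3333) = 0.9828
Put-call parity: C − P = S − K·e^(−rT) = 193 − 183·0.9828 = 193 − 179.8524 = 13.1476
C = P + (C − P) = 12.69 + (13.1476) = 25.8376

$25.84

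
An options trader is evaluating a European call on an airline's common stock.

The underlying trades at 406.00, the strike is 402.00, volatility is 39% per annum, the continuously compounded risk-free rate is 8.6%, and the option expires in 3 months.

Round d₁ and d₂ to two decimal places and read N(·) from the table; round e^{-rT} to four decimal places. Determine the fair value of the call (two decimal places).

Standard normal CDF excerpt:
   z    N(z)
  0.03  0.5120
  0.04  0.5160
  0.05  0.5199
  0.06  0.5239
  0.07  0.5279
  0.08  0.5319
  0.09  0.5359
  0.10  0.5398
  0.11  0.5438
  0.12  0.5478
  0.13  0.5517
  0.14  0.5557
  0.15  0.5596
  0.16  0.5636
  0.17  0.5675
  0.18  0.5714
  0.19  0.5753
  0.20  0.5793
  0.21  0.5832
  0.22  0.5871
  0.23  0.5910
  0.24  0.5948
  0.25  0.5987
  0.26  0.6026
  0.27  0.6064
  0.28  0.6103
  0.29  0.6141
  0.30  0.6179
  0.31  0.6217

38.53

σ√T = 0.39 × 0.5000 = 0.1950
d₁ = [ln(406/402) + (0.086 + ½·0.39²)·0.25] / (σ√T) = (0.0099 + 0.0405) / 0.1950 = 0.2585 ≈ 0.26
d₂ = 0.2585 − 0.1950 = 0.0635 ≈ 0.06
exp(−rT) = exp(−0.086·0.25) = 0.9787
C = 406·N(0.26) − 402·0.9787·N(0.06) = 406·0.6026 − 402·0.9787·0.5239 = 244.6556 − 206.1219 = 38.5337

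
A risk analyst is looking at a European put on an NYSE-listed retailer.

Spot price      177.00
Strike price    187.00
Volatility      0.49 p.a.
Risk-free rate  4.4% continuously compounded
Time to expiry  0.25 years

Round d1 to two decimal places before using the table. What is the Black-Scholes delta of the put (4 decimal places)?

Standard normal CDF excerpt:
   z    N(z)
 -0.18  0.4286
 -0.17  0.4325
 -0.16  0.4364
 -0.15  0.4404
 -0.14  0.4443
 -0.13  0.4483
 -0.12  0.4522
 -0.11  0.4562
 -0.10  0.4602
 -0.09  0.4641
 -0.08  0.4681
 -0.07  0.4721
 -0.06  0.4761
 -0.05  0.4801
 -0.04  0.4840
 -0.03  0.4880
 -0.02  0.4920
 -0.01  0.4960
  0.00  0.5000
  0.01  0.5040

σ√T = 0.49 × 0.5000 = 0.2450
ln(S/K) + (r + σ²/2)T = ln(177/187) + (0.044 + 0.49²/2)·0.25 = -0.0550 + 0.0410 = -0.0139
d₁ = -0.0139 / 0.2450 = -0.0569 which rounds to -0.06
N(d₁) = N(-0.06) = 0.4761
Δ_put = N(d₁) − 1 = 0.4761 − 1 = -0.5239

-0.5239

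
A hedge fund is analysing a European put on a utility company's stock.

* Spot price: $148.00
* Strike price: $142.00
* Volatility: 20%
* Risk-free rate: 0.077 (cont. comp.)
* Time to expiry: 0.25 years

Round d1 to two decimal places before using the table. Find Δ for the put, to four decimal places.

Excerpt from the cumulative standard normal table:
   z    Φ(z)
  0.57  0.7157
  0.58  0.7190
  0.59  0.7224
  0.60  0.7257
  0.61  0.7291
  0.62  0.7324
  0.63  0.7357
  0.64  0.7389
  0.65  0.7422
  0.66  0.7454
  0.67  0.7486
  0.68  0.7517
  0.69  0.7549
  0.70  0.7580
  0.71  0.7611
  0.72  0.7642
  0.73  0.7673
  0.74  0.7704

-0.2546

σ√T = 0.2 × 0.5000 = 0.1000
d₁ = [ln(148/142) + (0.077 + 0.2²/2)·0.25] / 0.1000 = [0.0414 + 0.0243] / 0.1000 = 0.6564 → 0.66
N(d₁) = N(0.66) = 0.7454
Δ_put = N(d₁) − 1 = 0.7454 − 1 = -0.2546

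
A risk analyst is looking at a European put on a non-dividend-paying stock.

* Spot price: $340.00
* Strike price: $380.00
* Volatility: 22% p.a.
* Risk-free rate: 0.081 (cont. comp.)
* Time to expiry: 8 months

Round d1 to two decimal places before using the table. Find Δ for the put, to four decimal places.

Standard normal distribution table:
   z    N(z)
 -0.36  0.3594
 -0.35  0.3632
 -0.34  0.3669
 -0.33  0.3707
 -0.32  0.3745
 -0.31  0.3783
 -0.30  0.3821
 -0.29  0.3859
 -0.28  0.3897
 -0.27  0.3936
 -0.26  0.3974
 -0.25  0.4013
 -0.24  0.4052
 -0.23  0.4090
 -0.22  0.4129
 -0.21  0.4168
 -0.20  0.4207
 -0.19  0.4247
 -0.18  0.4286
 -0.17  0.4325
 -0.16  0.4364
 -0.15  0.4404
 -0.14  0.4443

σ√T = 0.22 × 0.8165 = 0.1796
ln(S/K) + (r + σ²/2)T = ln(340/380) + (0.081 + 0.22²/2)·0.6667 = -0.1112 + 0.0701 = -0.0411
d₁ = -0.0411 / 0.1796 = -0.2288 ⇒ -0.23
N(d₁) = N(-0.23) = 0.4090
Δ_put = N(d₁) − 1 = 0.4090 − 1 = -0.5910

-0.5910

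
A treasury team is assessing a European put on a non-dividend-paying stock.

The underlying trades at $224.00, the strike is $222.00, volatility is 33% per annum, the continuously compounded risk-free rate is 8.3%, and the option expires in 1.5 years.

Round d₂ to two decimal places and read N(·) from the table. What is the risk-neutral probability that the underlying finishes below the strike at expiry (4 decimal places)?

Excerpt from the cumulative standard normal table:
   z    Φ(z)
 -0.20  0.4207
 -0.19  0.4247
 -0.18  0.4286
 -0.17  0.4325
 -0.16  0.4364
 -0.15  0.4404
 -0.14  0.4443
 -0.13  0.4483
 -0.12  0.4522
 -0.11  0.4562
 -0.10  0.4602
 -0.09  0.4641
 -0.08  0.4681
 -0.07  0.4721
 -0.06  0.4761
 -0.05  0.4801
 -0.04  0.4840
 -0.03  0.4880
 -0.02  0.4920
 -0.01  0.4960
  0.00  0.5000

0.4483

σ√T = 0.33·√1.5 = 0.4042
d₁ = [ln(224/222) + (0.083 + ½·0.33²)·1.5] / (σ√T) = (0.0090 + 0.2062) / 0.4042 = 0.5323 → 0.53
d₂ = 0.5323 − 0.4042 = 0.1281 → 0.13
Risk-neutral Pr[S_T < K] = N(−d₂) = N(-0.13) = 0.4483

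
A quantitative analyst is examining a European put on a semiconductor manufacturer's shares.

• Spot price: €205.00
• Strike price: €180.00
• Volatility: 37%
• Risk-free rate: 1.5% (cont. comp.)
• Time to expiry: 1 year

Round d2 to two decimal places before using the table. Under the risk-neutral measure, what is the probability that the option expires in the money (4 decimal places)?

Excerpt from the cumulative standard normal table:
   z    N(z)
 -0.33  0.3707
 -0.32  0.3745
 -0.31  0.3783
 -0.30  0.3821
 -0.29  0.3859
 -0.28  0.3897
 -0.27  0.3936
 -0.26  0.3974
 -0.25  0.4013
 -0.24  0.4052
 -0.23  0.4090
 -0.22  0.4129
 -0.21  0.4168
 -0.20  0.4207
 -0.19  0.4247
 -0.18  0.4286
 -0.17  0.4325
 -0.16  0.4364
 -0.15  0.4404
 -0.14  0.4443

0.4168

σ√T = 0.37 × 1.0000 = 0.3700
d₁ = [ln(205/180) + (0.015 + ½·0.37²)·1] / (σ√T) = (0.1301 + 0.0834) / 0.3700 = 0.5770 ≈ 0.58
d₂ = 0.5770 − 0.3700 = 0.2070 ≈ 0.21
Pr(exercise) under Q = N(−d₂) = N(-0.21) = 0.4168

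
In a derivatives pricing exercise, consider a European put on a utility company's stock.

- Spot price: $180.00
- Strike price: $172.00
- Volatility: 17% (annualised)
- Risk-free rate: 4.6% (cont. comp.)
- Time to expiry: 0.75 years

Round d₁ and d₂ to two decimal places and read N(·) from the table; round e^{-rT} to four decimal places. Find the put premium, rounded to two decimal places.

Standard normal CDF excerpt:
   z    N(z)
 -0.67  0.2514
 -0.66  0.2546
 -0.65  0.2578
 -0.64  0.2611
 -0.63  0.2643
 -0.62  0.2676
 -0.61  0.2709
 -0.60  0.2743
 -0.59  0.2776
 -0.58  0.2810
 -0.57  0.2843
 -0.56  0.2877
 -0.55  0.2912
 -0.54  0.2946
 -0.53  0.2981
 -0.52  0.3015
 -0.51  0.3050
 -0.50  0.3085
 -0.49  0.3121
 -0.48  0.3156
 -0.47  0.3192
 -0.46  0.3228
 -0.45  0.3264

$4.87

σ√T = 0.17 × 0.8660 = 0.1472
ln(S/K) + (r + σ²/2)T = ln(180/172) + (0.046 + 0.17²/2)·0.75 = 0.0455 + 0.0453 = 0.0908
d₁ = 0.0908 / 0.1472 = 0.6167 ≈ 0.62
d₂ = d₁ − σ√T = 0.6167 − 0.1472 = 0.4695 ≈ 0.47
e^(−rT) = e^(−0.046·0.75) = 0.9661
P = 172·0.9661·N(-0.47) − 180·N(-0.62) = 172·0.9661·0.3192 − 180·0.2676 = 53.0412 − 48.1680 = 4.8732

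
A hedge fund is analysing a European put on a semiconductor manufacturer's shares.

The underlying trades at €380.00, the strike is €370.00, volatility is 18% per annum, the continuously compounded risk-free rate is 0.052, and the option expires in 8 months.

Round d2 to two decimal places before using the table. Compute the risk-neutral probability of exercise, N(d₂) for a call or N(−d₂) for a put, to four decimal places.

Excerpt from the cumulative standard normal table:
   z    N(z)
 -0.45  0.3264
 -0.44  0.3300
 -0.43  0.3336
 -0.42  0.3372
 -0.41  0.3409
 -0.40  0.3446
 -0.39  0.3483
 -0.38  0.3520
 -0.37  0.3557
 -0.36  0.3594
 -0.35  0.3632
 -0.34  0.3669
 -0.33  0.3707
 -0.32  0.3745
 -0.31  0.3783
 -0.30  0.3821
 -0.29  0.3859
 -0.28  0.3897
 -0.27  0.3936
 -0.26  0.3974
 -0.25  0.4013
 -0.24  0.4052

σ√T = 0.18 × 0.8165 = 0.1470
ln(S/K) + (r + σ²/2)T = ln(380/370) + (0.052 + 0.18²/2)·0.6667 = 0.0267 + 0.0455 = 0.0721
d₁ = 0.0721 / 0.1470 = 0.4908 which rounds to 0.49
d₂ = d₁ − σ√T = 0.4908 − 0.1470 = 0.3438 which rounds to 0.34
Risk-neutral Pr[S_T < K] = N(−d₂) = N(-0.34) = 0.3669

0.3669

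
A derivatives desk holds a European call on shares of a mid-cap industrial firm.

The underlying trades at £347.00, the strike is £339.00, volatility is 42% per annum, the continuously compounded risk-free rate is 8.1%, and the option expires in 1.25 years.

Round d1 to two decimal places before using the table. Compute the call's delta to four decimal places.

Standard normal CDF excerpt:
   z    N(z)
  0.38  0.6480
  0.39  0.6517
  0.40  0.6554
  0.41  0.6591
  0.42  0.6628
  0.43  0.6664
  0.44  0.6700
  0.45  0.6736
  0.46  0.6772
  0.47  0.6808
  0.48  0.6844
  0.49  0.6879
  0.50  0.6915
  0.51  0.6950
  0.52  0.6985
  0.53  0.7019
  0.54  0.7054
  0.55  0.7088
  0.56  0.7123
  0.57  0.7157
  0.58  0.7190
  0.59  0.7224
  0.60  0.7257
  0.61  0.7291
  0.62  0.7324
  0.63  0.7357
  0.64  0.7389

T = 1.25;  σ√T = 0.4696
ln(S/K) + (r + σ²/2)T = ln(347/339) + (0.081 + 0.42²/2)·1.25 = 0.0233 + 0.2115 = 0.2348
d₁ = 0.2348 / 0.4696 = 0.5001 which rounds to 0.50
N(d₁) = N(0.50) = 0.6915
Δ_call = N(d₁) = 0.6915

0.6915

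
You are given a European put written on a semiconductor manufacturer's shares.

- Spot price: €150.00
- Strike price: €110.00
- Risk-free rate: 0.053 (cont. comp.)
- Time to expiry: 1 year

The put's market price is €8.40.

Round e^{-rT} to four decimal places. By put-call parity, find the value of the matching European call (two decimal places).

exp(−rT) = exp(−0.053·1) = 0.9484
Put-call parity: C − P = S − K·e^(−rT) = 150 − 110·0.9484 = 150 − 104.3240 = 45.6760
C = P + (C − P) = 8.40 + (45.6760) = 54.0760

€54.08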